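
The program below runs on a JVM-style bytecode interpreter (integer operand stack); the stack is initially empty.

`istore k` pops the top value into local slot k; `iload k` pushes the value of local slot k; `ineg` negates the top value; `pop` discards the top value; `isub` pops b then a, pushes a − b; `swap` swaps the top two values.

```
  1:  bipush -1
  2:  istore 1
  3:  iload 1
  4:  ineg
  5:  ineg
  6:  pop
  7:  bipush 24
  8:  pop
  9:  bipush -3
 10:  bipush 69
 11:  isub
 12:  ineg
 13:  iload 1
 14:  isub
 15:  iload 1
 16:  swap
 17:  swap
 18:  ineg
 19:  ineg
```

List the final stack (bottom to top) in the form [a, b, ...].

bipush -1 -> -1
istore 1  -> (empty)
iload 1   -> -1
ineg      -> 1
ineg      -> -1
pop       -> (empty)
bipush 24 -> 24
pop       -> (empty)
bipush -3 -> -3
bipush 69 -> -3 69
isub      -> -72
ineg      -> 72
iload 1   -> 72 -1
isub      -> 73
iload 1   -> 73 -1
swap      -> -1 73
swap      -> 73 -1
ineg      -> 73 1
ineg      -> 73 -1

[73, -1]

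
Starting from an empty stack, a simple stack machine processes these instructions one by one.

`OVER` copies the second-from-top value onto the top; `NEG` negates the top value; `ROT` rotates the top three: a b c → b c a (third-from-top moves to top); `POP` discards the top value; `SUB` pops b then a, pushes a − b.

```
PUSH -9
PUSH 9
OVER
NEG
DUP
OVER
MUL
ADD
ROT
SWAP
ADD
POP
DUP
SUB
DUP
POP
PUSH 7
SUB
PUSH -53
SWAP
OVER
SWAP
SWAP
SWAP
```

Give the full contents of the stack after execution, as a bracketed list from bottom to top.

[-53, -53, -7]

PUSH -9  -> -9
PUSH 9   -> -9 9
OVER     -> -9 9 -9
NEG      -> -9 9 9
DUP      -> -9 9 9 9
OVER     -> -9 9 9 9 9
MUL      -> -9 9 9 81
ADD      -> -9 9 90
ROT      -> 9 90 -9
SWAP     -> 9 -9 90
ADD      -> 9 81
POP      -> 9
DUP      -> 9 9
SUB      -> 0
DUP      -> 0 0
POP      -> 0
PUSH 7   -> 0 7
SUB      -> -7
PUSH -53 -> -7 -53
SWAP     -> -53 -7
OVER     -> -53 -7 -53
SWAP     -> -53 -53 -7
SWAP     -> -53 -7 -53
SWAP     -> -53 -53 -7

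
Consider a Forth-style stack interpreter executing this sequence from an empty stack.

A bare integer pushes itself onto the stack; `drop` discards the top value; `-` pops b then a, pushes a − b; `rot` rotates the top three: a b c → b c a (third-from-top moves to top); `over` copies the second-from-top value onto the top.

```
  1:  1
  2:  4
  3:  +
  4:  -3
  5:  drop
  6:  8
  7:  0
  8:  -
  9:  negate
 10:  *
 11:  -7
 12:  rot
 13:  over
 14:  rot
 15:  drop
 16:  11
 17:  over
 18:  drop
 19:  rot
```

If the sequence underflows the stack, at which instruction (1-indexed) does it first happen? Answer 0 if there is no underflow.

12

1      : [1]
4      : [1, 4]
+      : [5]
-3     : [5, -3]
drop   : [5]
8      : [5, 8]
0      : [5, 8, 0]
-      : [5, 8]
negate : [5, -8]
*      : [-40]
-7     : [-40, -7]
rot  — needs 3 operands, stack has 2 → underflow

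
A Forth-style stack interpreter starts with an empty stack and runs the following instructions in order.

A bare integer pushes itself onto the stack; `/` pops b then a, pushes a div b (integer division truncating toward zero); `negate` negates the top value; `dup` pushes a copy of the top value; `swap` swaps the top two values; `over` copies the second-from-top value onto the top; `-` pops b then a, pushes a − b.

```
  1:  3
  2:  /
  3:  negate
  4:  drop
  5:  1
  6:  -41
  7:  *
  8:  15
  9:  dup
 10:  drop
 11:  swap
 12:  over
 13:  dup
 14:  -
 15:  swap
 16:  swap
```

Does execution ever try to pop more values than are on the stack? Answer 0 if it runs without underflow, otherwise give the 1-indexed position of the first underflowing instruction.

3 : 3
/  — needs 2 operands, stack has 1 → underflow

2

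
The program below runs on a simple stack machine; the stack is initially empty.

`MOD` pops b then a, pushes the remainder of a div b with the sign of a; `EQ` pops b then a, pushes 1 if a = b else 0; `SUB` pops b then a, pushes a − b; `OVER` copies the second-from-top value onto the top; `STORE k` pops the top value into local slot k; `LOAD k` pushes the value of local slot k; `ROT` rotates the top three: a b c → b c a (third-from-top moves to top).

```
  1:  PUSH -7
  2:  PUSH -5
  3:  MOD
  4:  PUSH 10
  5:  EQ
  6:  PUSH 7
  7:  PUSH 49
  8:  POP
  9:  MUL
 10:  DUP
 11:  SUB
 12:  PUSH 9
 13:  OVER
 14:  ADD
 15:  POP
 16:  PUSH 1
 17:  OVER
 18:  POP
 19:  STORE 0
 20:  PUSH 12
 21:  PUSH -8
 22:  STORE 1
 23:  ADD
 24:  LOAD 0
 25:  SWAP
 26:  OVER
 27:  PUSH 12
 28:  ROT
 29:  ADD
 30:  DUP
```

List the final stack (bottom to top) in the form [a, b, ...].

PUSH -7 → -7
PUSH -5 → -7 -5
MOD     → -2
PUSH 10 → -2 10
EQ      → 0
PUSH 7  → 0 7
PUSH 49 → 0 7 49
POP     → 0 7
MUL     → 0
DUP     → 0 0
SUB     → 0
PUSH 9  → 0 9
OVER    → 0 9 0
ADD     → 0 9
POP     → 0
PUSH 1  → 0 1
OVER    → 0 1 0
POP     → 0 1
STORE 0 → 0
PUSH 12 → 0 12
PUSH -8 → 0 12 -8
STORE 1 → 0 12
ADD     → 12
LOAD 0  → 12 1
SWAP    → 1 12
OVER    → 1 12 1
PUSH 12 → 1 12 1 12
ROT     → 1 1 12 12
ADD     → 1 1 24
DUP     → 1 1 24 24

[1, 1, 24, 24]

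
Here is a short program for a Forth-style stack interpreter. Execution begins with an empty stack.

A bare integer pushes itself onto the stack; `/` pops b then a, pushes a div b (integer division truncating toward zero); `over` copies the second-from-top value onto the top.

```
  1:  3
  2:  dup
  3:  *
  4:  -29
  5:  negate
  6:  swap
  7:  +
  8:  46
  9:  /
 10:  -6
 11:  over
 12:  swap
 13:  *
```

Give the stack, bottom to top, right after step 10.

[0, -6]

3       [3]
dup     [3, 3]
*       [9]
-29     [9, -29]
negate  [9, 29]
swap    [29, 9]
+       [38]
46      [38, 46]
/       [0]
-6      [0, -6]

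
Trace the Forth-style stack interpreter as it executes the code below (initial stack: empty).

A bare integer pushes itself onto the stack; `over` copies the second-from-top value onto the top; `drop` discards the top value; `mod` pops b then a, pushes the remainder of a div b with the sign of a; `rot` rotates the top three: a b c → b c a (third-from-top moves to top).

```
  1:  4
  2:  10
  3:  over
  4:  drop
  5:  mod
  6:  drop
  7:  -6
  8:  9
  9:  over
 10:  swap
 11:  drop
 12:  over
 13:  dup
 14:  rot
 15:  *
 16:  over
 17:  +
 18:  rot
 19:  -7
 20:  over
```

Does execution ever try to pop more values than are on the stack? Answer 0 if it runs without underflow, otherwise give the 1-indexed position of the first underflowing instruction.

0

4    : [4]
10   : [4, 10]
over : [4, 10, 4]
drop : [4, 10]
mod  : [4]
drop : []
-6   : [-6]
9    : [-6, 9]
over : [-6, 9, -6]
swap : [-6, -6, 9]
drop : [-6, -6]
over : [-6, -6, -6]
dup  : [-6, -6, -6, -6]
rot  : [-6, -6, -6, -6]
*    : [-6, -6, 36]
over : [-6, -6, 36, -6]
+    : [-6, -6, 30]
rot  : [-6, 30, -6]
-7   : [-6, 30, -6, -7]
over : [-6, 30, -6, -7, -6]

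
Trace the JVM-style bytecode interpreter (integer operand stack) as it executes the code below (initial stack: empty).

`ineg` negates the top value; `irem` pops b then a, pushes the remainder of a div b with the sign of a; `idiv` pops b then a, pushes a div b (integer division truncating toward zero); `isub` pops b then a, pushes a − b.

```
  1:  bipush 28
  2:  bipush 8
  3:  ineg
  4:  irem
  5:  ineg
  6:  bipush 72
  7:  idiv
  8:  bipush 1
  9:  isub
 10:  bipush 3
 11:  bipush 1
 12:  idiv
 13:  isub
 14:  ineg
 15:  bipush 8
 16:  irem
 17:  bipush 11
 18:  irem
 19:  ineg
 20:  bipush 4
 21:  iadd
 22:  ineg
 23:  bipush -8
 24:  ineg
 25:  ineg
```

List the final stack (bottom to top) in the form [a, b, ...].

[0, -8]

bipush 28 -> 28
bipush 8  -> 28 8
ineg      -> 28 -8
irem      -> 4
ineg      -> -4
bipush 72 -> -4 72
idiv      -> 0
bipush 1  -> 0 1
isub      -> -1
bipush 3  -> -1 3
bipush 1  -> -1 3 1
idiv      -> -1 3
isub      -> -4
ineg      -> 4
bipush 8  -> 4 8
irem      -> 4
bipush 11 -> 4 11
irem      -> 4
ineg      -> -4
bipush 4  -> -4 4
iadd      -> 0
ineg      -> 0
bipush -8 -> 0 -8
ineg      -> 0 8
ineg      -> 0 -8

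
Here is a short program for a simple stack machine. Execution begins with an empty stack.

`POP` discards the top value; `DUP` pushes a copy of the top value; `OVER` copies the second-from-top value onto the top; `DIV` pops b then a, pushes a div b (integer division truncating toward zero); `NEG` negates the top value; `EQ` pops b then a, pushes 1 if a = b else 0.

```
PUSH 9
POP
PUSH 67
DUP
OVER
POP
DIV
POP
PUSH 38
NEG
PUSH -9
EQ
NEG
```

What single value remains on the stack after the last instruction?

0

PUSH 9  → [9]
POP     → []
PUSH 67 → [67]
DUP     → [67, 67]
OVER    → [67, 67, 67]
POP     → [67, 67]
DIV     → [1]
POP     → []
PUSH 38 → [38]
NEG     → [-38]
PUSH -9 → [-38, -9]
EQ      → [0]
NEG     → [0]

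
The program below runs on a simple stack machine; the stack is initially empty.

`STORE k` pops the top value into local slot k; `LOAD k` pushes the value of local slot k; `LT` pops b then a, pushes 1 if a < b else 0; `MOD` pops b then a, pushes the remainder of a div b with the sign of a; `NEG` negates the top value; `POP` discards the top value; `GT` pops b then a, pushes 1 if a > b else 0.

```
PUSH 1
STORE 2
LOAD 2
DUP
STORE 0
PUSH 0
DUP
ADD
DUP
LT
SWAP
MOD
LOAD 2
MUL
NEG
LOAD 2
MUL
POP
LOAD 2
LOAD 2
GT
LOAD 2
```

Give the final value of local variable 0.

PUSH 1   1
STORE 2  (empty)
LOAD 2   1
DUP      1 1
STORE 0  1
PUSH 0   1 0
DUP      1 0 0
ADD      1 0
DUP      1 0 0
LT       1 0
SWAP     0 1
MOD      0
LOAD 2   0 1
MUL      0
NEG      0
LOAD 2   0 1
MUL      0
POP      (empty)
LOAD 2   1
LOAD 2   1 1
GT       0
LOAD 2   0 1

1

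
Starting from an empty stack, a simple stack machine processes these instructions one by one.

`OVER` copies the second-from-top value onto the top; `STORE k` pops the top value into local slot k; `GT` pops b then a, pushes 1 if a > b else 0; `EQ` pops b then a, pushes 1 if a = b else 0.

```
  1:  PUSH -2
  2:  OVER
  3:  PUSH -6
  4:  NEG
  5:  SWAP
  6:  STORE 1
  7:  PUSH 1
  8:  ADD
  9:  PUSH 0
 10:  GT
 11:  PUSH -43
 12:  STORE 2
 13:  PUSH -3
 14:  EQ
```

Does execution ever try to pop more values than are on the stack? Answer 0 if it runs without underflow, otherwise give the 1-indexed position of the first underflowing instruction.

2

PUSH -2 → [-2]
OVER  — needs 2 operands, stack has 1 → underflow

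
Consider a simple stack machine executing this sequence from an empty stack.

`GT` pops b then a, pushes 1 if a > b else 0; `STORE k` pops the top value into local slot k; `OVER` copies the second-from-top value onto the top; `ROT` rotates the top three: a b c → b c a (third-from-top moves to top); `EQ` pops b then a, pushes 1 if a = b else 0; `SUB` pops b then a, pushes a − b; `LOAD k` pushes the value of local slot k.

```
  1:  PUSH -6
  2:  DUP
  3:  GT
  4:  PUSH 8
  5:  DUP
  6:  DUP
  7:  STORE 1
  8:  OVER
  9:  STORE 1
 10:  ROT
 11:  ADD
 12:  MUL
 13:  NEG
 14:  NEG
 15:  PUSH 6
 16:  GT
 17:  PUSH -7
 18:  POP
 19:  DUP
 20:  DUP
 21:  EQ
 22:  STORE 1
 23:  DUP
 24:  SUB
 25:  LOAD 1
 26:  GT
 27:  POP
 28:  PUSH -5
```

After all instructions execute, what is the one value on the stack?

-5

PUSH -6  -6
DUP      -6 -6
GT       0
PUSH 8   0 8
DUP      0 8 8
DUP      0 8 8 8
STORE 1  0 8 8
OVER     0 8 8 8
STORE 1  0 8 8
ROT      8 8 0
ADD      8 8
MUL      64
NEG      -64
NEG      64
PUSH 6   64 6
GT       1
PUSH -7  1 -7
POP      1
DUP      1 1
DUP      1 1 1
EQ       1 1
STORE 1  1
DUP      1 1
SUB      0
LOAD 1   0 1
GT       0
POP      (empty)
PUSH -5  -5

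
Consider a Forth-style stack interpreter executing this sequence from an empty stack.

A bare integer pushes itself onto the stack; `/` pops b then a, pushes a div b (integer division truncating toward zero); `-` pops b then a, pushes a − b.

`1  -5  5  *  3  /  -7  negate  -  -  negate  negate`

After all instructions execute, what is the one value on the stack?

1      : [1]
-5     : [1, -5]
5      : [1, -5, 5]
*      : [1, -25]
3      : [1, -25, 3]
/      : [1, -8]
-7     : [1, -8, -7]
negate : [1, -8, 7]
-      : [1, -15]
-      : [16]
negate : [-16]
negate : [16]

16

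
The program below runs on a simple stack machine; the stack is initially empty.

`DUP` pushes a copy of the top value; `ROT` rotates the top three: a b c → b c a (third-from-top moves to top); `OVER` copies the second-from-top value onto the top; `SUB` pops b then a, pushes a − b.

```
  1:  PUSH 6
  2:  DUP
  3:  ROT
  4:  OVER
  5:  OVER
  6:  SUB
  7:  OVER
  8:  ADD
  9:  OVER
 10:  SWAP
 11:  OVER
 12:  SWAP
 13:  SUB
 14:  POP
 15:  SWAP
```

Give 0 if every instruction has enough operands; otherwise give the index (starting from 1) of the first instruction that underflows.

PUSH 6 -> [6]
DUP    -> [6, 6]
ROT  — needs 3 operands, stack has 2 → underflow

3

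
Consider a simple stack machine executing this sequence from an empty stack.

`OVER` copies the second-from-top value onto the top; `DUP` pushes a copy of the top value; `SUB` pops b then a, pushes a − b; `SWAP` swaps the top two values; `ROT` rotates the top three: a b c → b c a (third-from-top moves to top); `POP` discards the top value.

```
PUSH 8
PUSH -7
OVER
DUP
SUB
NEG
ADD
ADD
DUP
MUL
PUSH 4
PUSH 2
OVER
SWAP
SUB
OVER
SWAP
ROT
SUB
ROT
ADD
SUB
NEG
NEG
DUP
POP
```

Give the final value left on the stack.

PUSH 8  → 8
PUSH -7 → 8 -7
OVER    → 8 -7 8
DUP     → 8 -7 8 8
SUB     → 8 -7 0
NEG     → 8 -7 0
ADD     → 8 -7
ADD     → 1
DUP     → 1 1
MUL     → 1
PUSH 4  → 1 4
PUSH 2  → 1 4 2
OVER    → 1 4 2 4
SWAP    → 1 4 4 2
SUB     → 1 4 2
OVER    → 1 4 2 4
SWAP    → 1 4 4 2
ROT     → 1 4 2 4
SUB     → 1 4 -2
ROT     → 4 -2 1
ADD     → 4 -1
SUB     → 5
NEG     → -5
NEG     → 5
DUP     → 5 5
POP     → 5

5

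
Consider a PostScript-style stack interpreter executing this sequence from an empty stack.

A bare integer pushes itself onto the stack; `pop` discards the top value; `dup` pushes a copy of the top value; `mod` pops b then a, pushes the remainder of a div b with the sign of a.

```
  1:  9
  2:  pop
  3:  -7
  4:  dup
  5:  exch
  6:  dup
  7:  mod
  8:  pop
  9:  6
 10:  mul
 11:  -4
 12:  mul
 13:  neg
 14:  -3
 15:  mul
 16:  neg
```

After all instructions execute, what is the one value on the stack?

-504

9    -> 9
pop  -> (empty)
-7   -> -7
dup  -> -7 -7
exch -> -7 -7
dup  -> -7 -7 -7
mod  -> -7 0
pop  -> -7
6    -> -7 6
mul  -> -42
-4   -> -42 -4
mul  -> 168
neg  -> -168
-3   -> -168 -3
mul  -> 504
neg  -> -504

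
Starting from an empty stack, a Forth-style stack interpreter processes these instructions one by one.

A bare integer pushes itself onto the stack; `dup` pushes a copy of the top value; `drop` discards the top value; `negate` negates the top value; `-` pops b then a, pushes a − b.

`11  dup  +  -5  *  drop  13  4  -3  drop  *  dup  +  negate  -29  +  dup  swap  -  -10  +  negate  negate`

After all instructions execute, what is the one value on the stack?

11      [11]
dup     [11, 11]
+       [22]
-5      [22, -5]
*       [-110]
drop    []
13      [13]
4       [13, 4]
-3      [13, 4, -3]
drop    [13, 4]
*       [52]
dup     [52, 52]
+       [104]
negate  [-104]
-29     [-104, -29]
+       [-133]
dup     [-133, -133]
swap    [-133, -133]
-       [0]
-10     [0, -10]
+       [-10]
negate  [10]
negate  [-10]

-10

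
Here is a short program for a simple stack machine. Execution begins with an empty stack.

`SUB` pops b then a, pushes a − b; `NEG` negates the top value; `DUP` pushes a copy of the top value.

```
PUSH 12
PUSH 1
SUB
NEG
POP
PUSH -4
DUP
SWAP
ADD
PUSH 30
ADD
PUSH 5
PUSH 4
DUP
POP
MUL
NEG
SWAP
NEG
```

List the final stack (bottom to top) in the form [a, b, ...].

PUSH 12 : [12]
PUSH 1  : [12, 1]
SUB     : [11]
NEG     : [-11]
POP     : []
PUSH -4 : [-4]
DUP     : [-4, -4]
SWAP    : [-4, -4]
ADD     : [-8]
PUSH 30 : [-8, 30]
ADD     : [22]
PUSH 5  : [22, 5]
PUSH 4  : [22, 5, 4]
DUP     : [22, 5, 4, 4]
POP     : [22, 5, 4]
MUL     : [22, 20]
NEG     : [22, -20]
SWAP    : [-20, 22]
NEG     : [-20, -22]

[-20, -22]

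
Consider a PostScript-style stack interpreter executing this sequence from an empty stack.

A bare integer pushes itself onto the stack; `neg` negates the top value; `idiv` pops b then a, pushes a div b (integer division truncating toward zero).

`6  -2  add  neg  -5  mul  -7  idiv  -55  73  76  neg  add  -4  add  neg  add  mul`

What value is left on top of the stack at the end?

6    : [6]
-2   : [6, -2]
add  : [4]
neg  : [-4]
-5   : [-4, -5]
mul  : [20]
-7   : [20, -7]
idiv : [-2]
-55  : [-2, -55]
73   : [-2, -55, 73]
76   : [-2, -55, 73, 76]
neg  : [-2, -55, 73, -76]
add  : [-2, -55, -3]
-4   : [-2, -55, -3, -4]
add  : [-2, -55, -7]
neg  : [-2, -55, 7]
add  : [-2, -48]
mul  : [96]

96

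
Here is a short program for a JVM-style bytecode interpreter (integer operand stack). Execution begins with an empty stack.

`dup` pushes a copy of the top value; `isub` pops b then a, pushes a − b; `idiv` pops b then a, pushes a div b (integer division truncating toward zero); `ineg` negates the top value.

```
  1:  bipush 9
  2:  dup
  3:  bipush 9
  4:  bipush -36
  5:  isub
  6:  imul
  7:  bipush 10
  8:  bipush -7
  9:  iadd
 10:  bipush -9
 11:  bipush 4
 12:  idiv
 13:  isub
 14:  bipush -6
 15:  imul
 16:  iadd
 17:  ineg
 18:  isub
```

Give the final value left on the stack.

384

bipush 9    [9]
dup         [9, 9]
bipush 9    [9, 9, 9]
bipush -36  [9, 9, 9, -36]
isub        [9, 9, 45]
imul        [9, 405]
bipush 10   [9, 405, 10]
bipush -7   [9, 405, 10, -7]
iadd        [9, 405, 3]
bipush -9   [9, 405, 3, -9]
bipush 4    [9, 405, 3, -9, 4]
idiv        [9, 405, 3, -2]
isub        [9, 405, 5]
bipush -6   [9, 405, 5, -6]
imul        [9, 405, -30]
iadd        [9, 375]
ineg        [9, -375]
isub        [384]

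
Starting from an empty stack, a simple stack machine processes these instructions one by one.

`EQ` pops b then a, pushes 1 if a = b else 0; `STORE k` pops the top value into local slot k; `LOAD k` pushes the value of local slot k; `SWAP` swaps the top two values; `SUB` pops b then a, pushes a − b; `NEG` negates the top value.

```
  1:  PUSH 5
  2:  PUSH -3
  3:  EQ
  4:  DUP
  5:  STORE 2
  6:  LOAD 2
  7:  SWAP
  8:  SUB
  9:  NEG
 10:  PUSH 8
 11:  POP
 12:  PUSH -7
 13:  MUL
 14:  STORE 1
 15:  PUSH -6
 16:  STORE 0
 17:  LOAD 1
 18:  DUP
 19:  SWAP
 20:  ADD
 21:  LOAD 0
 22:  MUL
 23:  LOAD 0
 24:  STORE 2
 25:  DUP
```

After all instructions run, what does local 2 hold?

PUSH 5  : 5
PUSH -3 : 5 -3
EQ      : 0
DUP     : 0 0
STORE 2 : 0
LOAD 2  : 0 0
SWAP    : 0 0
SUB     : 0
NEG     : 0
PUSH 8  : 0 8
POP     : 0
PUSH -7 : 0 -7
MUL     : 0
STORE 1 : (empty)
PUSH -6 : -6
STORE 0 : (empty)
LOAD 1  : 0
DUP     : 0 0
SWAP    : 0 0
ADD     : 0
LOAD 0  : 0 -6
MUL     : 0
LOAD 0  : 0 -6
STORE 2 : 0
DUP     : 0 0

-6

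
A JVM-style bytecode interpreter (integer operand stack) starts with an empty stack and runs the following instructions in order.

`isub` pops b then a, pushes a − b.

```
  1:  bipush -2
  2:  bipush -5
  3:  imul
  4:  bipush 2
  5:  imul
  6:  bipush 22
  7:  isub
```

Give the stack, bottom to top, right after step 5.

bipush -2 -> -2
bipush -5 -> -2 -5
imul      -> 10
bipush 2  -> 10 2
imul      -> 20

[20]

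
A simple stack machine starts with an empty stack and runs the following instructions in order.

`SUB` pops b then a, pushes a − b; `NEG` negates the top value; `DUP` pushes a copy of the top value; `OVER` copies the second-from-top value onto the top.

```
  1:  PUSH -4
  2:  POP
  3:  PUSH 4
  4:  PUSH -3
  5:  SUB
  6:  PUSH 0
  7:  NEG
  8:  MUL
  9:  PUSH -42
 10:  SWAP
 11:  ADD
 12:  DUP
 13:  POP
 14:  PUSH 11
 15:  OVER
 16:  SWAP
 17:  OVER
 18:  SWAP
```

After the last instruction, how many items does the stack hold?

PUSH -4   -4
POP       (empty)
PUSH 4    4
PUSH -3   4 -3
SUB       7
PUSH 0    7 0
NEG       7 0
MUL       0
PUSH -42  0 -42
SWAP      -42 0
ADD       -42
DUP       -42 -42
POP       -42
PUSH 11   -42 11
OVER      -42 11 -42
SWAP      -42 -42 11
OVER      -42 -42 11 -42
SWAP      -42 -42 -42 11

4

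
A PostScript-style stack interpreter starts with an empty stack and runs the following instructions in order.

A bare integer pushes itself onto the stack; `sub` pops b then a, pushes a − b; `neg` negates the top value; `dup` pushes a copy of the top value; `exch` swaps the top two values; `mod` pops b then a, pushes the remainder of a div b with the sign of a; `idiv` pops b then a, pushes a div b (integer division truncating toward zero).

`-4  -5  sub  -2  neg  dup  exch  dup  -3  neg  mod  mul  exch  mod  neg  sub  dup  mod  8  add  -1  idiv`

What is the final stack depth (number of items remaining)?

1

-4   : [-4]
-5   : [-4, -5]
sub  : [1]
-2   : [1, -2]
neg  : [1, 2]
dup  : [1, 2, 2]
exch : [1, 2, 2]
dup  : [1, 2, 2, 2]
-3   : [1, 2, 2, 2, -3]
neg  : [1, 2, 2, 2, 3]
mod  : [1, 2, 2, 2]
mul  : [1, 2, 4]
exch : [1, 4, 2]
mod  : [1, 0]
neg  : [1, 0]
sub  : [1]
dup  : [1, 1]
mod  : [0]
8    : [0, 8]
add  : [8]
-1   : [8, -1]
idiv : [-8]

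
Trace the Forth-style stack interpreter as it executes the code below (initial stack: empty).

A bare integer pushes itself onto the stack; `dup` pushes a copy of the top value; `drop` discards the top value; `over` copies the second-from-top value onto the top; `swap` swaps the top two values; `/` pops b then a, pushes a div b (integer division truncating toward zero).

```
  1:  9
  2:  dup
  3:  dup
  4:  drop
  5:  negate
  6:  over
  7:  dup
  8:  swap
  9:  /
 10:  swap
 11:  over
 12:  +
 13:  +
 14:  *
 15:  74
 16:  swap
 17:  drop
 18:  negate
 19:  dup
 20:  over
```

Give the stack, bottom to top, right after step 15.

9       [9]
dup     [9, 9]
dup     [9, 9, 9]
drop    [9, 9]
negate  [9, -9]
over    [9, -9, 9]
dup     [9, -9, 9, 9]
swap    [9, -9, 9, 9]
/       [9, -9, 1]
swap    [9, 1, -9]
over    [9, 1, -9, 1]
+       [9, 1, -8]
+       [9, -7]
*       [-63]
74      [-63, 74]

[-63, 74]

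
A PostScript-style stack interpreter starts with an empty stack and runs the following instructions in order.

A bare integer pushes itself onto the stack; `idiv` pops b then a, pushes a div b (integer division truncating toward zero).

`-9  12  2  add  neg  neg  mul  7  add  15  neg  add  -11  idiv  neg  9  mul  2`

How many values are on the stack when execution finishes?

-9    -9
12    -9 12
2     -9 12 2
add   -9 14
neg   -9 -14
neg   -9 14
mul   -126
7     -126 7
add   -119
15    -119 15
neg   -119 -15
add   -134
-11   -134 -11
idiv  12
neg   -12
9     -12 9
mul   -108
2     -108 2

2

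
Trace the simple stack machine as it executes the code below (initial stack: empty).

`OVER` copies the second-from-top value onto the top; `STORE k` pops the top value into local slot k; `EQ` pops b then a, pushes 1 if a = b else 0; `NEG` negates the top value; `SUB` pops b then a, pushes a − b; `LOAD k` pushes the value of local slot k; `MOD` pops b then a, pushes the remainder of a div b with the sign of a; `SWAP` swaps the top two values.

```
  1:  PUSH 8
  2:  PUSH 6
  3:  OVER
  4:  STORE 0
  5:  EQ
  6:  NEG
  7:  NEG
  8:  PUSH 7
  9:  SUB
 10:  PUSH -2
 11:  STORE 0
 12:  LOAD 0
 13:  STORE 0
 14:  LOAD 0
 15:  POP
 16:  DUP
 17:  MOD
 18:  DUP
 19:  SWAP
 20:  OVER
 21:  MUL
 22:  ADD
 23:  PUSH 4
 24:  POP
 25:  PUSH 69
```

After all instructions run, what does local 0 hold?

PUSH 8  -> 8
PUSH 6  -> 8 6
OVER    -> 8 6 8
STORE 0 -> 8 6
EQ      -> 0
NEG     -> 0
NEG     -> 0
PUSH 7  -> 0 7
SUB     -> -7
PUSH -2 -> -7 -2
STORE 0 -> -7
LOAD 0  -> -7 -2
STORE 0 -> -7
LOAD 0  -> -7 -2
POP     -> -7
DUP     -> -7 -7
MOD     -> 0
DUP     -> 0 0
SWAP    -> 0 0
OVER    -> 0 0 0
MUL     -> 0 0
ADD     -> 0
PUSH 4  -> 0 4
POP     -> 0
PUSH 69 -> 0 69

-2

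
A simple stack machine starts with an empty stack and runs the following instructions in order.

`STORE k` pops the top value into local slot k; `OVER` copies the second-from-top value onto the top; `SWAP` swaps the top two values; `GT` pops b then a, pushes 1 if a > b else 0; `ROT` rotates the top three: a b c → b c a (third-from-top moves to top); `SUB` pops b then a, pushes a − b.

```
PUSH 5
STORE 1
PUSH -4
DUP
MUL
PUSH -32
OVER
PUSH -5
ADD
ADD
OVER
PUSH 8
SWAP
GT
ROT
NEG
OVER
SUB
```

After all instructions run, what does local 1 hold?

PUSH 5    [5]
STORE 1   []
PUSH -4   [-4]
DUP       [-4, -4]
MUL       [16]
PUSH -32  [16, -32]
OVER      [16, -32, 16]
PUSH -5   [16, -32, 16, -5]
ADD       [16, -32, 11]
ADD       [16, -21]
OVER      [16, -21, 16]
PUSH 8    [16, -21, 16, 8]
SWAP      [16, -21, 8, 16]
GT        [16, -21, 0]
ROT       [-21, 0, 16]
NEG       [-21, 0, -16]
OVER      [-21, 0, -16, 0]
SUB       [-21, 0, -16]

5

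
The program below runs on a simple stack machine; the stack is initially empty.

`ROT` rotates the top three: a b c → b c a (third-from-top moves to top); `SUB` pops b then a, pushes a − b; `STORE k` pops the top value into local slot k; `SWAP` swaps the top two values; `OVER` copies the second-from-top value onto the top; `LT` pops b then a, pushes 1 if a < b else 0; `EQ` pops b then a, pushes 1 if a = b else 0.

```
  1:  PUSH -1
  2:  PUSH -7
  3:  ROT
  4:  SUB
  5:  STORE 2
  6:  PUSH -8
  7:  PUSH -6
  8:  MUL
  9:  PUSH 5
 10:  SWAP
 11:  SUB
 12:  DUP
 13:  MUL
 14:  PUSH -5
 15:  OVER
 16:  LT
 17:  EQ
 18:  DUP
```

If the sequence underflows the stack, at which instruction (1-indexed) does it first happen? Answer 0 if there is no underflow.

PUSH -1 -> [-1]
PUSH -7 -> [-1, -7]
ROT  — needs 3 operands, stack has 2 → underflow

3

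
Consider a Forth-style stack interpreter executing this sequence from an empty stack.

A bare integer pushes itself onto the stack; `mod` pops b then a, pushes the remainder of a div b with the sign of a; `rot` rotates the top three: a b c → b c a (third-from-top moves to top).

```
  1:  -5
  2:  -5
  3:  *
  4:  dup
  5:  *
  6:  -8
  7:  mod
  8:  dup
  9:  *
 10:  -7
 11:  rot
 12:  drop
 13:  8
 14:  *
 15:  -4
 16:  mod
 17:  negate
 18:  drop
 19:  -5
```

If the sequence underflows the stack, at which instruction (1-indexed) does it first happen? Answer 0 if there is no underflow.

-5  : -5
-5  : -5 -5
*   : 25
dup : 25 25
*   : 625
-8  : 625 -8
mod : 1
dup : 1 1
*   : 1
-7  : 1 -7
rot  — needs 3 operands, stack has 2 → underflow

11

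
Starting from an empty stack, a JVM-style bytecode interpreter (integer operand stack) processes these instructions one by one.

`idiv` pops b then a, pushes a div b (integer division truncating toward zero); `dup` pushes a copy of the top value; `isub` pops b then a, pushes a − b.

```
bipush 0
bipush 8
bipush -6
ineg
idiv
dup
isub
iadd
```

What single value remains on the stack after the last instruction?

0

bipush 0   0
bipush 8   0 8
bipush -6  0 8 -6
ineg       0 8 6
idiv       0 1
dup        0 1 1
isub       0 0
iadd       0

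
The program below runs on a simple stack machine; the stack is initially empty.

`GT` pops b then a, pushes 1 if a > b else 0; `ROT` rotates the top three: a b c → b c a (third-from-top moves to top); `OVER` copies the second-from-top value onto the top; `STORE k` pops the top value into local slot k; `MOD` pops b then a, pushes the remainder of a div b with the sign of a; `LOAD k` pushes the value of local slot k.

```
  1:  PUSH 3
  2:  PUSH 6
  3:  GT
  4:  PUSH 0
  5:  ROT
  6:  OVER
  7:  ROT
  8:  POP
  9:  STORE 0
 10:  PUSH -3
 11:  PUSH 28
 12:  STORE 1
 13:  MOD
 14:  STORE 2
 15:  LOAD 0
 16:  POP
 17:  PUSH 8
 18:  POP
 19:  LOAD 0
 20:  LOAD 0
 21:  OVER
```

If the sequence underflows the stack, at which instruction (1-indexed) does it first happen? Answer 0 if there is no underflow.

5

PUSH 3 -> 3
PUSH 6 -> 3 6
GT     -> 0
PUSH 0 -> 0 0
ROT  — needs 3 operands, stack has 2 → underflow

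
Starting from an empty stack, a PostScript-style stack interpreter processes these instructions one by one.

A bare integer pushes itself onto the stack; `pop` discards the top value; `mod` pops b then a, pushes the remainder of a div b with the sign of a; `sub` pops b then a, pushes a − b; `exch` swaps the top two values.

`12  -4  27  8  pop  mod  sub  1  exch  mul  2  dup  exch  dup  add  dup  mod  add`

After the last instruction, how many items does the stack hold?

12   → 12
-4   → 12 -4
27   → 12 -4 27
8    → 12 -4 27 8
pop  → 12 -4 27
mod  → 12 -4
sub  → 16
1    → 16 1
exch → 1 16
mul  → 16
2    → 16 2
dup  → 16 2 2
exch → 16 2 2
dup  → 16 2 2 2
add  → 16 2 4
dup  → 16 2 4 4
mod  → 16 2 0
add  → 16 2

2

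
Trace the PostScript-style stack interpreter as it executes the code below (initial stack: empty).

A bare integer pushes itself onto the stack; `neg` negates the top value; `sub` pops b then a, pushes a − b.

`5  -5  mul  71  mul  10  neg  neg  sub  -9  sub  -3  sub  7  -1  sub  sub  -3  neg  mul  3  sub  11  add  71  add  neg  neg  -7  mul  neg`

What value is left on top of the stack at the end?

-36848

5   → [5]
-5  → [5, -5]
mul → [-25]
71  → [-25, 71]
mul → [-1775]
10  → [-1775, 10]
neg → [-1775, -10]
neg → [-1775, 10]
sub → [-1785]
-9  → [-1785, -9]
sub → [-1776]
-3  → [-1776, -3]
sub → [-1773]
7   → [-1773, 7]
-1  → [-1773, 7, -1]
sub → [-1773, 8]
sub → [-1781]
-3  → [-1781, -3]
neg → [-1781, 3]
mul → [-5343]
3   → [-5343, 3]
sub → [-5346]
11  → [-5346, 11]
add → [-5335]
71  → [-5335, 71]
add → [-5264]
neg → [5264]
neg → [-5264]
-7  → [-5264, -7]
mul → [36848]
neg → [-36848]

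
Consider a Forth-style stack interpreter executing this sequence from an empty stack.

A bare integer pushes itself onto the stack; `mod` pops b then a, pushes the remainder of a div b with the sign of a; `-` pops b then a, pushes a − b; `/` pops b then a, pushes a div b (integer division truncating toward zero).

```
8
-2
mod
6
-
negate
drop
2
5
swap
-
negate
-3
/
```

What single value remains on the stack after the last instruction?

1

8      : 8
-2     : 8 -2
mod    : 0
6      : 0 6
-      : -6
negate : 6
drop   : (empty)
2      : 2
5      : 2 5
swap   : 5 2
-      : 3
negate : -3
-3     : -3 -3
/      : 1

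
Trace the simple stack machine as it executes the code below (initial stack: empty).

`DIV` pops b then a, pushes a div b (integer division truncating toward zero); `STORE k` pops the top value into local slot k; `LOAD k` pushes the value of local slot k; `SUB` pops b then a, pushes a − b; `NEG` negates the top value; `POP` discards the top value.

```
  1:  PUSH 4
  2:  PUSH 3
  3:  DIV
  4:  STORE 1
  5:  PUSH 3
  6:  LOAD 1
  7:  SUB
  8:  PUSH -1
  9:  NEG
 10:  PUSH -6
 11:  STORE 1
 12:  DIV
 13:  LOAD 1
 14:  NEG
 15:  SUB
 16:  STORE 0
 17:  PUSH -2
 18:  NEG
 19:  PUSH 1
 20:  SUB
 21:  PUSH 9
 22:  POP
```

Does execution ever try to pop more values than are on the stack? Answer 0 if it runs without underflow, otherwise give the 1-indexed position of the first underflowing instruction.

PUSH 4  : [4]
PUSH 3  : [4, 3]
DIV     : [1]
STORE 1 : []
PUSH 3  : [3]
LOAD 1  : [3, 1]
SUB     : [2]
PUSH -1 : [2, -1]
NEG     : [2, 1]
PUSH -6 : [2, 1, -6]
STORE 1 : [2, 1]
DIV     : [2]
LOAD 1  : [2, -6]
NEG     : [2, 6]
SUB     : [-4]
STORE 0 : []
PUSH -2 : [-2]
NEG     : [2]
PUSH 1  : [2, 1]
SUB     : [1]
PUSH 9  : [1, 9]
POP     : [1]

0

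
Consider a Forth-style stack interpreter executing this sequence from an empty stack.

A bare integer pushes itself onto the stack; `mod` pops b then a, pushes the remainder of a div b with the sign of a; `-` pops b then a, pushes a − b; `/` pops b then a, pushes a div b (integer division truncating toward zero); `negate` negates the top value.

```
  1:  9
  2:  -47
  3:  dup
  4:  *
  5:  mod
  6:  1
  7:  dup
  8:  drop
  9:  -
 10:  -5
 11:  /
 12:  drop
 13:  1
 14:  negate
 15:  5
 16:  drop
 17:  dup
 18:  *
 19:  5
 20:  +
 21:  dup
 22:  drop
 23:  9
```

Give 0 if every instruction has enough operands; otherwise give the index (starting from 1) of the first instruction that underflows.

9      → [9]
-47    → [9, -47]
dup    → [9, -47, -47]
*      → [9, 2209]
mod    → [9]
1      → [9, 1]
dup    → [9, 1, 1]
drop   → [9, 1]
-      → [8]
-5     → [8, -5]
/      → [-1]
drop   → []
1      → [1]
negate → [-1]
5      → [-1, 5]
drop   → [-1]
dup    → [-1, -1]
*      → [1]
5      → [1, 5]
+      → [6]
dup    → [6, 6]
drop   → [6]
9      → [6, 9]

0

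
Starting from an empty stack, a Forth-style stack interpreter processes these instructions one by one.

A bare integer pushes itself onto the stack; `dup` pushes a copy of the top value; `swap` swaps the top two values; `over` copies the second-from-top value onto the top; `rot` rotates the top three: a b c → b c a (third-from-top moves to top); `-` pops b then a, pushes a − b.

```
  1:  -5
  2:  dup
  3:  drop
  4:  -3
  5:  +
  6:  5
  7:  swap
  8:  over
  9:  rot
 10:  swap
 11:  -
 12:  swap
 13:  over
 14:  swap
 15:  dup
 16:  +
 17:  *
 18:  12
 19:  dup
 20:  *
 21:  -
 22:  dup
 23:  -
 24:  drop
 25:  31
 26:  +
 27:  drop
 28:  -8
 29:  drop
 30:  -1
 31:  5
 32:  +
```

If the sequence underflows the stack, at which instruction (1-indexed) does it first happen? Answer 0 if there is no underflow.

0

-5   : -5
dup  : -5 -5
drop : -5
-3   : -5 -3
+    : -8
5    : -8 5
swap : 5 -8
over : 5 -8 5
rot  : -8 5 5
swap : -8 5 5
-    : -8 0
swap : 0 -8
over : 0 -8 0
swap : 0 0 -8
dup  : 0 0 -8 -8
+    : 0 0 -16
*    : 0 0
12   : 0 0 12
dup  : 0 0 12 12
*    : 0 0 144
-    : 0 -144
dup  : 0 -144 -144
-    : 0 0
drop : 0
31   : 0 31
+    : 31
drop : (empty)
-8   : -8
drop : (empty)
-1   : -1
5    : -1 5
+    : 4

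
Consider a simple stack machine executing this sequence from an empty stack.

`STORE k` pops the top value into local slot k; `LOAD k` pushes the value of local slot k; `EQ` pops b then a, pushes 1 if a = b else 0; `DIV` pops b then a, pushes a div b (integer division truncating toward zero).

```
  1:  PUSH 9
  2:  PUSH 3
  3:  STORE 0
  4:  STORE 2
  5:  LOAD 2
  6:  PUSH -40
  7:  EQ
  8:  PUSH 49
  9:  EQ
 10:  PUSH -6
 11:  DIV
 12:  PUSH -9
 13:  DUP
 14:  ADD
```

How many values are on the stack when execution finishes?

2

PUSH 9    [9]
PUSH 3    [9, 3]
STORE 0   [9]
STORE 2   []
LOAD 2    [9]
PUSH -40  [9, -40]
EQ        [0]
PUSH 49   [0, 49]
EQ        [0]
PUSH -6   [0, -6]
DIV       [0]
PUSH -9   [0, -9]
DUP       [0, -9, -9]
ADD       [0, -18]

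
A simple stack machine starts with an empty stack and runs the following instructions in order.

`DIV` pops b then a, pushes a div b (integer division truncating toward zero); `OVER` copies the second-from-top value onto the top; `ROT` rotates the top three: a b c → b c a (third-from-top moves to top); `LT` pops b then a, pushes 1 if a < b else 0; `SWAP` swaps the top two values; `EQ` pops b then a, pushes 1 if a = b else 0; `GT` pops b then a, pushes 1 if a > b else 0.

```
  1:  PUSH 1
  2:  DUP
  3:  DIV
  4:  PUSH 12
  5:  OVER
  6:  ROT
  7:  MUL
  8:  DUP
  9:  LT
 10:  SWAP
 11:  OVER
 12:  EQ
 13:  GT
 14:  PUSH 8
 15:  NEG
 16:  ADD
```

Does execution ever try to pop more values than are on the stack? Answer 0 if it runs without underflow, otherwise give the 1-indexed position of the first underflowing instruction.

PUSH 1  -> 1
DUP     -> 1 1
DIV     -> 1
PUSH 12 -> 1 12
OVER    -> 1 12 1
ROT     -> 12 1 1
MUL     -> 12 1
DUP     -> 12 1 1
LT      -> 12 0
SWAP    -> 0 12
OVER    -> 0 12 0
EQ      -> 0 0
GT      -> 0
PUSH 8  -> 0 8
NEG     -> 0 -8
ADD     -> -8

0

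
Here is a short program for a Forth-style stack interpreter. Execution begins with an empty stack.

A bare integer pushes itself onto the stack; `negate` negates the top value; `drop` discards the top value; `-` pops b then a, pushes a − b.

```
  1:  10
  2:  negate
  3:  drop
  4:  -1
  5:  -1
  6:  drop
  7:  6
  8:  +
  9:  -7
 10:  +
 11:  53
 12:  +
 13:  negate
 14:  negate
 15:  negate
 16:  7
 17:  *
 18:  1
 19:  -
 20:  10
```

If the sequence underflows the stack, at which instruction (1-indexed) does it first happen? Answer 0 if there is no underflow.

10      [10]
negate  [-10]
drop    []
-1      [-1]
-1      [-1, -1]
drop    [-1]
6       [-1, 6]
+       [5]
-7      [5, -7]
+       [-2]
53      [-2, 53]
+       [51]
negate  [-51]
negate  [51]
negate  [-51]
7       [-51, 7]
*       [-357]
1       [-357, 1]
-       [-358]
10      [-358, 10]

0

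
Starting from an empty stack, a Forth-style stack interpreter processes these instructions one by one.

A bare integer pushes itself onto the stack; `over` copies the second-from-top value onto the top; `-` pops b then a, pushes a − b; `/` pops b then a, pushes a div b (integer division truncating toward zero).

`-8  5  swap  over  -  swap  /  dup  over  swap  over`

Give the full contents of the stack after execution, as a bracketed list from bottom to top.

-8    -8
5     -8 5
swap  5 -8
over  5 -8 5
-     5 -13
swap  -13 5
/     -2
dup   -2 -2
over  -2 -2 -2
swap  -2 -2 -2
over  -2 -2 -2 -2

[-2, -2, -2, -2]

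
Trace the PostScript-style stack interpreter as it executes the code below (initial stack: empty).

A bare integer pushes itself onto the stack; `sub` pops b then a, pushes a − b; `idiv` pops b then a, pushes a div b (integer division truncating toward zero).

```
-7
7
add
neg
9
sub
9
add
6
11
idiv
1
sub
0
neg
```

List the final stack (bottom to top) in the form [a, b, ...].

[0, -1, 0]

-7   → [-7]
7    → [-7, 7]
add  → [0]
neg  → [0]
9    → [0, 9]
sub  → [-9]
9    → [-9, 9]
add  → [0]
6    → [0, 6]
11   → [0, 6, 11]
idiv → [0, 0]
1    → [0, 0, 1]
sub  → [0, -1]
0    → [0, -1, 0]
neg  → [0, -1, 0]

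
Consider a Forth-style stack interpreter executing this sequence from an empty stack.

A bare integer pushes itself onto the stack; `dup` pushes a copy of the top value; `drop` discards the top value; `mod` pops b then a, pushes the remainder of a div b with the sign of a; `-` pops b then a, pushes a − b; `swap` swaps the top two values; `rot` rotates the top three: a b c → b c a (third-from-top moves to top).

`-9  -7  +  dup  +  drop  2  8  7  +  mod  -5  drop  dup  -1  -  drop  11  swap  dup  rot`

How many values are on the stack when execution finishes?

-9   -> [-9]
-7   -> [-9, -7]
+    -> [-16]
dup  -> [-16, -16]
+    -> [-32]
drop -> []
2    -> [2]
8    -> [2, 8]
7    -> [2, 8, 7]
+    -> [2, 15]
mod  -> [2]
-5   -> [2, -5]
drop -> [2]
dup  -> [2, 2]
-1   -> [2, 2, -1]
-    -> [2, 3]
drop -> [2]
11   -> [2, 11]
swap -> [11, 2]
dup  -> [11, 2, 2]
rot  -> [2, 2, 11]

3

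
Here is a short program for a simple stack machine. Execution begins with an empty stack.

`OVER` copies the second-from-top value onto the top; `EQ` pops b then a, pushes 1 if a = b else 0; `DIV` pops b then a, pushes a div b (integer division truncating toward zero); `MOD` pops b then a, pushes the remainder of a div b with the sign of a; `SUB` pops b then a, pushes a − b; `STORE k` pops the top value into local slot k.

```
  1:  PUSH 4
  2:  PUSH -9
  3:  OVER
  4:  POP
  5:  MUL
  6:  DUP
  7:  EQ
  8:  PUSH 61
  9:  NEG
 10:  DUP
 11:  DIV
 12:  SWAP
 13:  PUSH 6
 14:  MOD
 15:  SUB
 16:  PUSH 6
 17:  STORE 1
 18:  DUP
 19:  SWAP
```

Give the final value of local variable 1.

PUSH 4  → 4
PUSH -9 → 4 -9
OVER    → 4 -9 4
POP     → 4 -9
MUL     → -36
DUP     → -36 -36
EQ      → 1
PUSH 61 → 1 61
NEG     → 1 -61
DUP     → 1 -61 -61
DIV     → 1 1
SWAP    → 1 1
PUSH 6  → 1 1 6
MOD     → 1 1
SUB     → 0
PUSH 6  → 0 6
STORE 1 → 0
DUP     → 0 0
SWAP    → 0 0

6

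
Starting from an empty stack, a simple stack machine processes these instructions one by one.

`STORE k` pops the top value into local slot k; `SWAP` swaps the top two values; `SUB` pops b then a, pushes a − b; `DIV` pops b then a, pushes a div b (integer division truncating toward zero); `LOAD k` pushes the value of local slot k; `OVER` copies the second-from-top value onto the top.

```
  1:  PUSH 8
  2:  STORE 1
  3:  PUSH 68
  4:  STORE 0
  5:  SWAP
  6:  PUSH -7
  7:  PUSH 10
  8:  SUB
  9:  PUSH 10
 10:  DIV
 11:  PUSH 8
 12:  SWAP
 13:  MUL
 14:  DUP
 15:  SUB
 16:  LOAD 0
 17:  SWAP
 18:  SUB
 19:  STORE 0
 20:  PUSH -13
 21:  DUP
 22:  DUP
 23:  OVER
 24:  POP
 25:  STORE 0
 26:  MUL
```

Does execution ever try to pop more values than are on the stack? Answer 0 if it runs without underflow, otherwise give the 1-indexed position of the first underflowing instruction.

5

PUSH 8  : [8]
STORE 1 : []
PUSH 68 : [68]
STORE 0 : []
SWAP  — needs 2 operands, stack has 0 → underflow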